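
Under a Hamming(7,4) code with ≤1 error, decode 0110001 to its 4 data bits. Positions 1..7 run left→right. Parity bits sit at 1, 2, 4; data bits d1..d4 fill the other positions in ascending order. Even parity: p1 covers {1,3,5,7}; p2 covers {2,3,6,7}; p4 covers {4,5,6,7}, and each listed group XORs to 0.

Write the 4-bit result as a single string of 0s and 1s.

1011

s1 (pos 1,3,5,7): 0⊕1⊕0⊕1 = 0
s2 (pos 2,3,6,7): 1⊕1⊕0⊕1 = 1
s4 (pos 4,5,6,7): 0⊕0⊕0⊕1 = 1
Syndrome s4…s1 = 110 → error at position 6.
Flip position 6: 0110001 → 0110011
Read data bits from positions 3,5,6,7: 1011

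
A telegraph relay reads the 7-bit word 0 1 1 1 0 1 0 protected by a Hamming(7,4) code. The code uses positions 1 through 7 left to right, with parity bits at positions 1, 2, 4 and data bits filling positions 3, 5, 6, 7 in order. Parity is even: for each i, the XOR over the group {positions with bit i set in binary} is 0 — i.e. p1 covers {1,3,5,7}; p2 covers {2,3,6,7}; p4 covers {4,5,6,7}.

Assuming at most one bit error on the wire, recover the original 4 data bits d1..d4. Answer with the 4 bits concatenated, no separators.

0010

s1 (pos 1,3,5,7): 0⊕1⊕0⊕0 = 1
s2 (pos 2,3,6,7): 1⊕1⊕1⊕0 = 1
s4 (pos 4,5,6,7): 1⊕0⊕1⊕0 = 0
Syndrome s4…s1 = 011 → error at position 3.
Flip position 3: 0111010 → 0101010
Read data bits from positions 3,5,6,7: 0010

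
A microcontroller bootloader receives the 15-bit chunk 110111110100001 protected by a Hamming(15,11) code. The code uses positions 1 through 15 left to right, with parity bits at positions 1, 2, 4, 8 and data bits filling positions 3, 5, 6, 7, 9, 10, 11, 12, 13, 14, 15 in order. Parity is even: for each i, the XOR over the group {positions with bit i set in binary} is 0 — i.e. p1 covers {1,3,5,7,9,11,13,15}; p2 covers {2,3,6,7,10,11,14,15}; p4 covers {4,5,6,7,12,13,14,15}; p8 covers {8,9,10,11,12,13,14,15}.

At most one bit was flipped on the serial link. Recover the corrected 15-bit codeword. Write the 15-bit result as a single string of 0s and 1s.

110111110100011

s1 (pos 1,3,5,7,9,11,13,15): 1⊕0⊕1⊕1⊕0⊕0⊕0⊕1 = 0
s2 (pos 2,3,6,7,10,11,14,15): 1⊕0⊕1⊕1⊕1⊕0⊕0⊕1 = 1
s4 (pos 4,5,6,7,12,13,14,15): 1⊕1⊕1⊕1⊕0⊕0⊕0⊕1 = 1
s8 (pos 8,9,10,11,12,13,14,15): 1⊕0⊕1⊕0⊕0⊕0⊕0⊕1 = 1
Syndrome s8…s1 = 1110 → error at position 14.
Flip position 14: 110111110100001 → 110111110100011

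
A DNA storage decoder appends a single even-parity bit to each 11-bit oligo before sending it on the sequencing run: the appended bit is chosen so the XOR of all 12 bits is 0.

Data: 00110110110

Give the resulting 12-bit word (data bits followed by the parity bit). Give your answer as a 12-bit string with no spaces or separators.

XOR of the 11 data bits: 0⊕0⊕1⊕1⊕0⊕1⊕1⊕0⊕1⊕1⊕0 = 0
Parity bit = 0 (so all 12 bits XOR to 0).

001101101100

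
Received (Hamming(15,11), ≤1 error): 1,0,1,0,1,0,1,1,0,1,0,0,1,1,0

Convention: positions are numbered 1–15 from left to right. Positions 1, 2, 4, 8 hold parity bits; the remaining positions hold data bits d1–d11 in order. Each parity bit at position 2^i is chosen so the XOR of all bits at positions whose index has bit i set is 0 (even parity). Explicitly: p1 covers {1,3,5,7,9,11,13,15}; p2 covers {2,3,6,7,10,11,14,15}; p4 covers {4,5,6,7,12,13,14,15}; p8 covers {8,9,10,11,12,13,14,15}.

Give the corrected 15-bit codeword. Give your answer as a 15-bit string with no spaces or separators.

001010110100110

s1 (pos 1,3,5,7,9,11,13,15): 1⊕1⊕1⊕1⊕0⊕0⊕1⊕0 = 1
s2 (pos 2,3,6,7,10,11,14,15): 0⊕1⊕0⊕1⊕1⊕0⊕1⊕0 = 0
s4 (pos 4,5,6,7,12,13,14,15): 0⊕1⊕0⊕1⊕0⊕1⊕1⊕0 = 0
s8 (pos 8,9,10,11,12,13,14,15): 1⊕0⊕1⊕0⊕0⊕1⊕1⊕0 = 0
Syndrome s8…s1 = 0001 → error at position 1.
Flip position 1: 101010110100110 → 001010110100110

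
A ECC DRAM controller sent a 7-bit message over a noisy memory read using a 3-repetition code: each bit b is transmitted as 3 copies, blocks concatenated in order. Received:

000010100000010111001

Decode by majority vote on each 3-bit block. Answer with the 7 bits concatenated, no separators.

Block 1 (000): 0 ones → 0
Block 2 (010): 1 one → 0
Block 3 (100): 1 one → 0
Block 4 (000): 0 ones → 0
Block 5 (010): 1 one → 0
Block 6 (111): 3 ones → 1
Block 7 (001): 1 one → 0

0000010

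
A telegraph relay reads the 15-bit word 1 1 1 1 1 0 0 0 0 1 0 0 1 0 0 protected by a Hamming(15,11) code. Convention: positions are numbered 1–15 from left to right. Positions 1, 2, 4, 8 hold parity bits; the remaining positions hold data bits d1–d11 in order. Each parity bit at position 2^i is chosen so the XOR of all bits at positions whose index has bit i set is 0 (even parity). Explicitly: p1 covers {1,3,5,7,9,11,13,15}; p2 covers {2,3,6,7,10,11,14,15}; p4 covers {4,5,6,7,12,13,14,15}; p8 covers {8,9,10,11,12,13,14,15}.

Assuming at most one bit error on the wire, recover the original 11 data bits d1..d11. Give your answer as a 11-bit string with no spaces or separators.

s1 (pos 1,3,5,7,9,11,13,15): 1⊕1⊕1⊕0⊕0⊕0⊕1⊕0 = 0
s2 (pos 2,3,6,7,10,11,14,15): 1⊕1⊕0⊕0⊕1⊕0⊕0⊕0 = 1
s4 (pos 4,5,6,7,12,13,14,15): 1⊕1⊕0⊕0⊕0⊕1⊕0⊕0 = 1
s8 (pos 8,9,10,11,12,13,14,15): 0⊕0⊕1⊕0⊕0⊕1⊕0⊕0 = 0
Syndrome s8…s1 = 0110 → error at position 6.
Flip position 6: 111110000100100 → 111111000100100
Read data bits from positions 3,5,6,7,9,10,11,12,13,14,15: 11100100100

11100100100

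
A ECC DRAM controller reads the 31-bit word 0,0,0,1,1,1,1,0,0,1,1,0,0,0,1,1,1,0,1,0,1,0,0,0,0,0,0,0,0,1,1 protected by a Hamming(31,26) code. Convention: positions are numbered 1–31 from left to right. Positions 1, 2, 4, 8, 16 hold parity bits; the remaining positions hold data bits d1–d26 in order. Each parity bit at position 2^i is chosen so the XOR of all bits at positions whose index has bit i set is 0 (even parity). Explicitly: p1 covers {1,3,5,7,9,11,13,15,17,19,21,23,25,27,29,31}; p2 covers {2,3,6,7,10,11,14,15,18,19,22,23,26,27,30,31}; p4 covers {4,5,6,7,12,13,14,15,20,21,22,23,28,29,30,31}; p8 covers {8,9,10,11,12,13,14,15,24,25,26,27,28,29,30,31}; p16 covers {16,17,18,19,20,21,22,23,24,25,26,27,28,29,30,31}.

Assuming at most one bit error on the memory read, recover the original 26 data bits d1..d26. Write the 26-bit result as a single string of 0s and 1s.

01110110001101010000000011

s1 (pos 1,3,5,7,9,11,13,15,17,19,21,23,25,27,29,31): 0⊕0⊕1⊕1⊕0⊕1⊕0⊕1⊕1⊕1⊕1⊕0⊕0⊕0⊕0⊕1 = 0
s2 (pos 2,3,6,7,10,11,14,15,18,19,22,23,26,27,30,31): 0⊕0⊕1⊕1⊕1⊕1⊕0⊕1⊕0⊕1⊕0⊕0⊕0⊕0⊕1⊕1 = 0
s4 (pos 4,5,6,7,12,13,14,15,20,21,22,23,28,29,30,31): 1⊕1⊕1⊕1⊕0⊕0⊕0⊕1⊕0⊕1⊕0⊕0⊕0⊕0⊕1⊕1 = 0
s8 (pos 8,9,10,11,12,13,14,15,24,25,26,27,28,29,30,31): 0⊕0⊕1⊕1⊕0⊕0⊕0⊕1⊕0⊕0⊕0⊕0⊕0⊕0⊕1⊕1 = 1
s16 (pos 16,17,18,19,20,21,22,23,24,25,26,27,28,29,30,31): 1⊕1⊕0⊕1⊕0⊕1⊕0⊕0⊕0⊕0⊕0⊕0⊕0⊕0⊕1⊕1 = 0
Syndrome s16…s1 = 01000 → error at position 8.
Flip position 8: 0001111001100011101010000000011 → 0001111101100011101010000000011
Read data bits from positions 3,5,6,7,9,10,11,12,13,14,15,17,18,19,20,21,22,23,24,25,26,27,28,29,30,31: 01110110001101010000000011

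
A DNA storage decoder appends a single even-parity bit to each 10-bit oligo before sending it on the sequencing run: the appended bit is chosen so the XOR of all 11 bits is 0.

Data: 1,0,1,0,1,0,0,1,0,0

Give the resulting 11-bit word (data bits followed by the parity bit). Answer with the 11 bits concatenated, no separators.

10101001000

XOR of the 10 data bits: 1⊕0⊕1⊕0⊕1⊕0⊕0⊕1⊕0⊕0 = 0
Parity bit = 0 (so all 11 bits XOR to 0).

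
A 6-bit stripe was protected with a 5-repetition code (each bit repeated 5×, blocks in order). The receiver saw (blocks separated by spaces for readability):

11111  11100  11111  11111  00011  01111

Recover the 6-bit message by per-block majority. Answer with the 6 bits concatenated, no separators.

Block 1 (11111): 5 ones → 1
Block 2 (11100): 3 ones → 1
Block 3 (11111): 5 ones → 1
Block 4 (11111): 5 ones → 1
Block 5 (00011): 2 ones → 0
Block 6 (01111): 4 ones → 1

111101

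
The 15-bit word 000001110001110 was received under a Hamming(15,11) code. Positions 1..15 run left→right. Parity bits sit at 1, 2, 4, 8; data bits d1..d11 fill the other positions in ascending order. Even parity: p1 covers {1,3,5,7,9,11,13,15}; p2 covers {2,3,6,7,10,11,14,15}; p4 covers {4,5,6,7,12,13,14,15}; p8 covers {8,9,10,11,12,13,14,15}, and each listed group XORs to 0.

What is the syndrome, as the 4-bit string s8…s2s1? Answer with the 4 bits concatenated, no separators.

s1 (pos 1,3,5,7,9,11,13,15): 0⊕0⊕0⊕1⊕0⊕0⊕1⊕0 = 0
s2 (pos 2,3,6,7,10,11,14,15): 0⊕0⊕1⊕1⊕0⊕0⊕1⊕0 = 1
s4 (pos 4,5,6,7,12,13,14,15): 0⊕0⊕1⊕1⊕1⊕1⊕1⊕0 = 1
s8 (pos 8,9,10,11,12,13,14,15): 1⊕0⊕0⊕0⊕1⊕1⊕1⊕0 = 0
Syndrome s8…s1 = 0110 → error at position 6.

0110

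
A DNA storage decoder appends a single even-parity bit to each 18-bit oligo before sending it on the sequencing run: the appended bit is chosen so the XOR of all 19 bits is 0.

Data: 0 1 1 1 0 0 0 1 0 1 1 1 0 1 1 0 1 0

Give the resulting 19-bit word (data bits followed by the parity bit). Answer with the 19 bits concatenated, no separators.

XOR of the 18 data bits: 0⊕1⊕1⊕1⊕0⊕0⊕0⊕1⊕0⊕1⊕1⊕1⊕0⊕1⊕1⊕0⊕1⊕0 = 0
Parity bit = 0 (so all 19 bits XOR to 0).

0111000101110110100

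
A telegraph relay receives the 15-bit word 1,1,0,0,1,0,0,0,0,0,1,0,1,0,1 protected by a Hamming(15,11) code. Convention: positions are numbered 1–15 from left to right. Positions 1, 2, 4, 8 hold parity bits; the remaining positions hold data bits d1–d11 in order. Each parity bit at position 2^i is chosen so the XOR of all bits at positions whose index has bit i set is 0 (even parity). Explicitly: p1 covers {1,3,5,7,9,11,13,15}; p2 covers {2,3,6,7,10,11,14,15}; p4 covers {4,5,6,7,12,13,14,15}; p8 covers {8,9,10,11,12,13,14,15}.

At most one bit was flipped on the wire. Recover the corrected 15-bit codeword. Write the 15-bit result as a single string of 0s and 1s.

s1 (pos 1,3,5,7,9,11,13,15): 1⊕0⊕1⊕0⊕0⊕1⊕1⊕1 = 1
s2 (pos 2,3,6,7,10,11,14,15): 1⊕0⊕0⊕0⊕0⊕1⊕0⊕1 = 1
s4 (pos 4,5,6,7,12,13,14,15): 0⊕1⊕0⊕0⊕0⊕1⊕0⊕1 = 1
s8 (pos 8,9,10,11,12,13,14,15): 0⊕0⊕0⊕1⊕0⊕1⊕0⊕1 = 1
Syndrome s8…s1 = 1111 → error at position 15.
Flip position 15: 110010000010101 → 110010000010100

110010000010100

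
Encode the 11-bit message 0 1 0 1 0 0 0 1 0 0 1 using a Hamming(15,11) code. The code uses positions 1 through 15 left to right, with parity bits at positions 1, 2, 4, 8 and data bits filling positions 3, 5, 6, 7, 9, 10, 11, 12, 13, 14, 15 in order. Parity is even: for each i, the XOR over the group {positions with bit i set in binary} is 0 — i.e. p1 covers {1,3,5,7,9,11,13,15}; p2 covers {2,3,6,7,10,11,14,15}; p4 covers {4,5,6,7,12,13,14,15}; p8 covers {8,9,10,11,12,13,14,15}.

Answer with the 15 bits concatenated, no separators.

Place data at non-parity positions: p1 p2 0 p4 1 0 1 p8 0 0 0 1 0 0 1
p1 (pos 1,3,5,7,9,11,13,15): XOR of data positions = 0⊕1⊕1⊕0⊕0⊕0⊕1 = 1
p2 (pos 2,3,6,7,10,11,14,15): XOR of data positions = 0⊕0⊕1⊕0⊕0⊕0⊕1 = 0
p4 (pos 4,5,6,7,12,13,14,15): XOR of data positions = 1⊕0⊕1⊕1⊕0⊕0⊕1 = 0
p8 (pos 8,9,10,11,12,13,14,15): XOR of data positions = 0⊕0⊕0⊕1⊕0⊕0⊕1 = 0
Codeword: 100010100001001

100010100001001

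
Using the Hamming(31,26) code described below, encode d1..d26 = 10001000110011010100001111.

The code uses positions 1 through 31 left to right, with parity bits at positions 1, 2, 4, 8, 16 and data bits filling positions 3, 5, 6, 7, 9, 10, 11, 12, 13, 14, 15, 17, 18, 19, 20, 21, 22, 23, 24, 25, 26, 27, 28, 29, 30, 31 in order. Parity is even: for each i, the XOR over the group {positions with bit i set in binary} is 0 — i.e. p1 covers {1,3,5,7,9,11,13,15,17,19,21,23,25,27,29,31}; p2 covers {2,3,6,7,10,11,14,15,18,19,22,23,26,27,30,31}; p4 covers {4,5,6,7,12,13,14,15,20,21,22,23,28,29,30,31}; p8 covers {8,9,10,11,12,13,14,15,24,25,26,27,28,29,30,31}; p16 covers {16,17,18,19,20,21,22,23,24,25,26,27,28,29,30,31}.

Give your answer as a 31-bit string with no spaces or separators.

0110000110001100011010100001111

Place data at non-parity positions: p1 p2 1 p4 0 0 0 p8 1 0 0 0 1 1 0 p16 0 1 1 0 1 0 1 0 0 0 0 1 1 1 1
p1 (pos 1,3,5,7,9,11,13,15,17,19,21,23,25,27,29,31): XOR of data positions = 1⊕0⊕0⊕1⊕0⊕1⊕0⊕0⊕1⊕1⊕1⊕0⊕0⊕1⊕1 = 0
p2 (pos 2,3,6,7,10,11,14,15,18,19,22,23,26,27,30,31): XOR of data positions = 1⊕0⊕0⊕0⊕0⊕1⊕0⊕1⊕1⊕0⊕1⊕0⊕0⊕1⊕1 = 1
p4 (pos 4,5,6,7,12,13,14,15,20,21,22,23,28,29,30,31): XOR of data positions = 0⊕0⊕0⊕0⊕1⊕1⊕0⊕0⊕1⊕0⊕1⊕1⊕1⊕1⊕1 = 0
p8 (pos 8,9,10,11,12,13,14,15,24,25,26,27,28,29,30,31): XOR of data positions = 1⊕0⊕0⊕0⊕1⊕1⊕0⊕0⊕0⊕0⊕0⊕1⊕1⊕1⊕1 = 1
p16 (pos 16,17,18,19,20,21,22,23,24,25,26,27,28,29,30,31): XOR of data positions = 0⊕1⊕1⊕0⊕1⊕0⊕1⊕0⊕0⊕0⊕0⊕1⊕1⊕1⊕1 = 0
Codeword: 0110000110001100011010100001111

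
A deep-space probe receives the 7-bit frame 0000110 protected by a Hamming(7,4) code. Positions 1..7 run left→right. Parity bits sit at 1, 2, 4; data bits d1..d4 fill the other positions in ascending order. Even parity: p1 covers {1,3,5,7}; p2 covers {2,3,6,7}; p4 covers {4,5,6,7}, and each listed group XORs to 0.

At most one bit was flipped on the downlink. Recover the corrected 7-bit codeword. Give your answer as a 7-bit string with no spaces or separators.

s1 (pos 1,3,5,7): 0⊕0⊕1⊕0 = 1
s2 (pos 2,3,6,7): 0⊕0⊕1⊕0 = 1
s4 (pos 4,5,6,7): 0⊕1⊕1⊕0 = 0
Syndrome s4…s1 = 011 → error at position 3.
Flip position 3: 0000110 → 0010110

0010110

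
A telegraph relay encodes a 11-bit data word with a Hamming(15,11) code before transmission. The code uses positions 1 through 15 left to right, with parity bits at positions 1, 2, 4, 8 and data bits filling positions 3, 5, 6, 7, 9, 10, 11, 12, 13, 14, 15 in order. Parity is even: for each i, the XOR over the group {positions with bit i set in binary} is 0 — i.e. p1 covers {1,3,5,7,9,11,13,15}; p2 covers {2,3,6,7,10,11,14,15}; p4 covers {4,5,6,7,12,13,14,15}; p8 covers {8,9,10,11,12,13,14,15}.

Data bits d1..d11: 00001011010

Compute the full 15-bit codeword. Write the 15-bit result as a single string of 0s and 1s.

000000001011010

Place data at non-parity positions: p1 p2 0 p4 0 0 0 p8 1 0 1 1 0 1 0
p1 (pos 1,3,5,7,9,11,13,15): XOR of data positions = 0⊕0⊕0⊕1⊕1⊕0⊕0 = 0
p2 (pos 2,3,6,7,10,11,14,15): XOR of data positions = 0⊕0⊕0⊕0⊕1⊕1⊕0 = 0
p4 (pos 4,5,6,7,12,13,14,15): XOR of data positions = 0⊕0⊕0⊕1⊕0⊕1⊕0 = 0
p8 (pos 8,9,10,11,12,13,14,15): XOR of data positions = 1⊕0⊕1⊕1⊕0⊕1⊕0 = 0
Codeword: 000000001011010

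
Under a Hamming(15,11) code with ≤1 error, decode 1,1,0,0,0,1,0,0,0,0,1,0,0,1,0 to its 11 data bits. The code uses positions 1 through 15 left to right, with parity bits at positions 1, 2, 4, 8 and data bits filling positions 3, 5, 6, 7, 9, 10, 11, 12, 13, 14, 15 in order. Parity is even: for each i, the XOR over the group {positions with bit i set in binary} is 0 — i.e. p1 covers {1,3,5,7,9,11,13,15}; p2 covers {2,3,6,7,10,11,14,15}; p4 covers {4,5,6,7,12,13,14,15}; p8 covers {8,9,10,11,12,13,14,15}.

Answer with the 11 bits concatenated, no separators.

s1 (pos 1,3,5,7,9,11,13,15): 1⊕0⊕0⊕0⊕0⊕1⊕0⊕0 = 0
s2 (pos 2,3,6,7,10,11,14,15): 1⊕0⊕1⊕0⊕0⊕1⊕1⊕0 = 0
s4 (pos 4,5,6,7,12,13,14,15): 0⊕0⊕1⊕0⊕0⊕0⊕1⊕0 = 0
s8 (pos 8,9,10,11,12,13,14,15): 0⊕0⊕0⊕1⊕0⊕0⊕1⊕0 = 0
Syndrome s8…s1 = 0000 → no error.
Read data bits from positions 3,5,6,7,9,10,11,12,13,14,15: 00100010010

00100010010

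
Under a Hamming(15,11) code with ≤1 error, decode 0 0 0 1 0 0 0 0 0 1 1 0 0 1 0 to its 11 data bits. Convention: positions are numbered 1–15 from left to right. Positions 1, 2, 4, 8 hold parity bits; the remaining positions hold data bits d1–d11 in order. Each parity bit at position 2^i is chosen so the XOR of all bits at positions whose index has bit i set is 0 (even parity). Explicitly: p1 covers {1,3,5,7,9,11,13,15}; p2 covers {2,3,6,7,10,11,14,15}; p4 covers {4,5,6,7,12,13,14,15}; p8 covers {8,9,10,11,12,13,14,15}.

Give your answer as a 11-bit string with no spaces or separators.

00000100010

s1 (pos 1,3,5,7,9,11,13,15): 0⊕0⊕0⊕0⊕0⊕1⊕0⊕0 = 1
s2 (pos 2,3,6,7,10,11,14,15): 0⊕0⊕0⊕0⊕1⊕1⊕1⊕0 = 1
s4 (pos 4,5,6,7,12,13,14,15): 1⊕0⊕0⊕0⊕0⊕0⊕1⊕0 = 0
s8 (pos 8,9,10,11,12,13,14,15): 0⊕0⊕1⊕1⊕0⊕0⊕1⊕0 = 1
Syndrome s8…s1 = 1011 → error at position 11.
Flip position 11: 000100000110010 → 000100000100010
Read data bits from positions 3,5,6,7,9,10,11,12,13,14,15: 00000100010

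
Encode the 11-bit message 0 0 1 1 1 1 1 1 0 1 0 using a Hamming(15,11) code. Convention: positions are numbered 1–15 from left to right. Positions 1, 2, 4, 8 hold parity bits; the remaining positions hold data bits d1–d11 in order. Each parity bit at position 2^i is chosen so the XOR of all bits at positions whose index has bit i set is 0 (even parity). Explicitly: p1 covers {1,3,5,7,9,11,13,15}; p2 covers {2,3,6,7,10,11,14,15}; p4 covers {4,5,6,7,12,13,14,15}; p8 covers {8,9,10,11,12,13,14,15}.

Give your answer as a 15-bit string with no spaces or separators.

110001111111010

Place data at non-parity positions: p1 p2 0 p4 0 1 1 p8 1 1 1 1 0 1 0
p1 (pos 1,3,5,7,9,11,13,15): XOR of data positions = 0⊕0⊕1⊕1⊕1⊕0⊕0 = 1
p2 (pos 2,3,6,7,10,11,14,15): XOR of data positions = 0⊕1⊕1⊕1⊕1⊕1⊕0 = 1
p4 (pos 4,5,6,7,12,13,14,15): XOR of data positions = 0⊕1⊕1⊕1⊕0⊕1⊕0 = 0
p8 (pos 8,9,10,11,12,13,14,15): XOR of data positions = 1⊕1⊕1⊕1⊕0⊕1⊕0 = 1
Codeword: 110001111111010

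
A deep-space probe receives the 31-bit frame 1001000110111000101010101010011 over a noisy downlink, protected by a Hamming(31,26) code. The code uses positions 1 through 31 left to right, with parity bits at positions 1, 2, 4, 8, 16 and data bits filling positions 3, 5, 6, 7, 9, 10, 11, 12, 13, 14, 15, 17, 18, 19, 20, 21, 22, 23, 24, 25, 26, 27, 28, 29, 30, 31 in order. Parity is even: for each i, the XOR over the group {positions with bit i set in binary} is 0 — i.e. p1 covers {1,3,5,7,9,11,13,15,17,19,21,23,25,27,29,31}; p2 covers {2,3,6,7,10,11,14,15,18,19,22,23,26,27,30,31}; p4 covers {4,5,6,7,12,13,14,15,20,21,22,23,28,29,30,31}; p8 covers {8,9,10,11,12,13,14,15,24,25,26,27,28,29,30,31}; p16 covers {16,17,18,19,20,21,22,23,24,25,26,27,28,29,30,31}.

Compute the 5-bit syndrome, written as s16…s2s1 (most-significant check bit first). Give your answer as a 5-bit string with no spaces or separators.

01101

s1 (pos 1,3,5,7,9,11,13,15,17,19,21,23,25,27,29,31): 1⊕0⊕0⊕0⊕1⊕1⊕1⊕0⊕1⊕1⊕1⊕1⊕1⊕1⊕0⊕1 = 1
s2 (pos 2,3,6,7,10,11,14,15,18,19,22,23,26,27,30,31): 0⊕0⊕0⊕0⊕0⊕1⊕0⊕0⊕0⊕1⊕0⊕1⊕0⊕1⊕1⊕1 = 0
s4 (pos 4,5,6,7,12,13,14,15,20,21,22,23,28,29,30,31): 1⊕0⊕0⊕0⊕1⊕1⊕0⊕0⊕0⊕1⊕0⊕1⊕0⊕0⊕1⊕1 = 1
s8 (pos 8,9,10,11,12,13,14,15,24,25,26,27,28,29,30,31): 1⊕1⊕0⊕1⊕1⊕1⊕0⊕0⊕0⊕1⊕0⊕1⊕0⊕0⊕1⊕1 = 1
s16 (pos 16,17,18,19,20,21,22,23,24,25,26,27,28,29,30,31): 0⊕1⊕0⊕1⊕0⊕1⊕0⊕1⊕0⊕1⊕0⊕1⊕0⊕0⊕1⊕1 = 0
Syndrome s16…s1 = 01101 → error at position 13.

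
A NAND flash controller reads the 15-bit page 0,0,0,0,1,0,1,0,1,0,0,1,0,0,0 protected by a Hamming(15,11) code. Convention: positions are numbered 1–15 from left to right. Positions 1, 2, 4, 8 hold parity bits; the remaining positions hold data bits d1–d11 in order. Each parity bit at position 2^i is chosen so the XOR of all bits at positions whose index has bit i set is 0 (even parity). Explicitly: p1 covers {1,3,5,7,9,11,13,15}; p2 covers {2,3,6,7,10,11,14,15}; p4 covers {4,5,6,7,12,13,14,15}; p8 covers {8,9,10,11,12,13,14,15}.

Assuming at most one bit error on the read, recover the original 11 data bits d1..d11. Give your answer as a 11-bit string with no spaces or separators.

s1 (pos 1,3,5,7,9,11,13,15): 0⊕0⊕1⊕1⊕1⊕0⊕0⊕0 = 1
s2 (pos 2,3,6,7,10,11,14,15): 0⊕0⊕0⊕1⊕0⊕0⊕0⊕0 = 1
s4 (pos 4,5,6,7,12,13,14,15): 0⊕1⊕0⊕1⊕1⊕0⊕0⊕0 = 1
s8 (pos 8,9,10,11,12,13,14,15): 0⊕1⊕0⊕0⊕1⊕0⊕0⊕0 = 0
Syndrome s8…s1 = 0111 → error at position 7.
Flip position 7: 000010101001000 → 000010001001000
Read data bits from positions 3,5,6,7,9,10,11,12,13,14,15: 01001001000

01001001000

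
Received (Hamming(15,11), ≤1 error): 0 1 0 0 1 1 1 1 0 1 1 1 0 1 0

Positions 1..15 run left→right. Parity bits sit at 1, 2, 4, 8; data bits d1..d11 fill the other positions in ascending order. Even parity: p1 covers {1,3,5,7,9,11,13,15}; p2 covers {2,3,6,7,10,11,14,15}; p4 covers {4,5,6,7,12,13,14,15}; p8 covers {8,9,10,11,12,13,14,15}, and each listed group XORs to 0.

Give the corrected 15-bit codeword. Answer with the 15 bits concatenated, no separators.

010011110111110

s1 (pos 1,3,5,7,9,11,13,15): 0⊕0⊕1⊕1⊕0⊕1⊕0⊕0 = 1
s2 (pos 2,3,6,7,10,11,14,15): 1⊕0⊕1⊕1⊕1⊕1⊕1⊕0 = 0
s4 (pos 4,5,6,7,12,13,14,15): 0⊕1⊕1⊕1⊕1⊕0⊕1⊕0 = 1
s8 (pos 8,9,10,11,12,13,14,15): 1⊕0⊕1⊕1⊕1⊕0⊕1⊕0 = 1
Syndrome s8…s1 = 1101 → error at position 13.
Flip position 13: 010011110111010 → 010011110111110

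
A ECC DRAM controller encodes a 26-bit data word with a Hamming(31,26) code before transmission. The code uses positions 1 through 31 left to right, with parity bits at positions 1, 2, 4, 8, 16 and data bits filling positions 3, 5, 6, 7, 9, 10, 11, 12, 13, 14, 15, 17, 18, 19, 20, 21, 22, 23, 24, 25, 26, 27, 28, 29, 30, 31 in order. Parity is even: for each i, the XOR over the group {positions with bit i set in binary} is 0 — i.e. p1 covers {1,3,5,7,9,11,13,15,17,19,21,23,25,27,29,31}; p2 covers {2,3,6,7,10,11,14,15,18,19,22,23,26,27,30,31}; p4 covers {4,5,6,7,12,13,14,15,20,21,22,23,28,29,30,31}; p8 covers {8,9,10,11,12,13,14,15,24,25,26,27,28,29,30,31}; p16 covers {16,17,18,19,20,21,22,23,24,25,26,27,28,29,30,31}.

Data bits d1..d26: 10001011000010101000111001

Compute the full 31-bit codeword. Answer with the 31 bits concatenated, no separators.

Place data at non-parity positions: p1 p2 1 p4 0 0 0 p8 1 0 1 1 0 0 0 p16 0 1 0 1 0 1 0 0 0 1 1 1 0 0 1
p1 (pos 1,3,5,7,9,11,13,15,17,19,21,23,25,27,29,31): XOR of data positions = 1⊕0⊕0⊕1⊕1⊕0⊕0⊕0⊕0⊕0⊕0⊕0⊕1⊕0⊕1 = 1
p2 (pos 2,3,6,7,10,11,14,15,18,19,22,23,26,27,30,31): XOR of data positions = 1⊕0⊕0⊕0⊕1⊕0⊕0⊕1⊕0⊕1⊕0⊕1⊕1⊕0⊕1 = 1
p4 (pos 4,5,6,7,12,13,14,15,20,21,22,23,28,29,30,31): XOR of data positions = 0⊕0⊕0⊕1⊕0⊕0⊕0⊕1⊕0⊕1⊕0⊕1⊕0⊕0⊕1 = 1
p8 (pos 8,9,10,11,12,13,14,15,24,25,26,27,28,29,30,31): XOR of data positions = 1⊕0⊕1⊕1⊕0⊕0⊕0⊕0⊕0⊕1⊕1⊕1⊕0⊕0⊕1 = 1
p16 (pos 16,17,18,19,20,21,22,23,24,25,26,27,28,29,30,31): XOR of data positions = 0⊕1⊕0⊕1⊕0⊕1⊕0⊕0⊕0⊕1⊕1⊕1⊕0⊕0⊕1 = 1
Codeword: 1111000110110001010101000111001

1111000110110001010101000111001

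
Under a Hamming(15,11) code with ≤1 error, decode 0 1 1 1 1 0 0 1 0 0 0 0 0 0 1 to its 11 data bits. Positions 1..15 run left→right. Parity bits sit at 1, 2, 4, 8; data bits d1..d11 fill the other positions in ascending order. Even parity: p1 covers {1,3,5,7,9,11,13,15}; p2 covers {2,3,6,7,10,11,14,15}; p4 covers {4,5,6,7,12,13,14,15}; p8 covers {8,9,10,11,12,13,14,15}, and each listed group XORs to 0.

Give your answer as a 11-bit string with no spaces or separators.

11010000001

s1 (pos 1,3,5,7,9,11,13,15): 0⊕1⊕1⊕0⊕0⊕0⊕0⊕1 = 1
s2 (pos 2,3,6,7,10,11,14,15): 1⊕1⊕0⊕0⊕0⊕0⊕0⊕1 = 1
s4 (pos 4,5,6,7,12,13,14,15): 1⊕1⊕0⊕0⊕0⊕0⊕0⊕1 = 1
s8 (pos 8,9,10,11,12,13,14,15): 1⊕0⊕0⊕0⊕0⊕0⊕0⊕1 = 0
Syndrome s8…s1 = 0111 → error at position 7.
Flip position 7: 011110010000001 → 011110110000001
Read data bits from positions 3,5,6,7,9,10,11,12,13,14,15: 11010000001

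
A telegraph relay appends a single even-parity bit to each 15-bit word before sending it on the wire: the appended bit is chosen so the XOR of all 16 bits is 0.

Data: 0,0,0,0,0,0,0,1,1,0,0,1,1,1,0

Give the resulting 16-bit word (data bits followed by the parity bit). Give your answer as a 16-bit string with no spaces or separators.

0000000110011101

XOR of the 15 data bits: 0⊕0⊕0⊕0⊕0⊕0⊕0⊕1⊕1⊕0⊕0⊕1⊕1⊕1⊕0 = 1
Parity bit = 1 (so all 16 bits XOR to 0).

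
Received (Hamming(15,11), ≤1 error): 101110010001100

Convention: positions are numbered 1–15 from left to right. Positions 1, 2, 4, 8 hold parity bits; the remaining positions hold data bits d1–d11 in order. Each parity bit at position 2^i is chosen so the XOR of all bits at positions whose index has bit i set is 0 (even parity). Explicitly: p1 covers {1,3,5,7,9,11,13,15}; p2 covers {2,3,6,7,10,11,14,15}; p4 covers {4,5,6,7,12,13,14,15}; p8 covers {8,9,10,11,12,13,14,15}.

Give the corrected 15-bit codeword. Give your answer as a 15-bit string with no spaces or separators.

101110010101100

s1 (pos 1,3,5,7,9,11,13,15): 1⊕1⊕1⊕0⊕0⊕0⊕1⊕0 = 0
s2 (pos 2,3,6,7,10,11,14,15): 0⊕1⊕0⊕0⊕0⊕0⊕0⊕0 = 1
s4 (pos 4,5,6,7,12,13,14,15): 1⊕1⊕0⊕0⊕1⊕1⊕0⊕0 = 0
s8 (pos 8,9,10,11,12,13,14,15): 1⊕0⊕0⊕0⊕1⊕1⊕0⊕0 = 1
Syndrome s8…s1 = 1010 → error at position 10.
Flip position 10: 101110010001100 → 101110010101100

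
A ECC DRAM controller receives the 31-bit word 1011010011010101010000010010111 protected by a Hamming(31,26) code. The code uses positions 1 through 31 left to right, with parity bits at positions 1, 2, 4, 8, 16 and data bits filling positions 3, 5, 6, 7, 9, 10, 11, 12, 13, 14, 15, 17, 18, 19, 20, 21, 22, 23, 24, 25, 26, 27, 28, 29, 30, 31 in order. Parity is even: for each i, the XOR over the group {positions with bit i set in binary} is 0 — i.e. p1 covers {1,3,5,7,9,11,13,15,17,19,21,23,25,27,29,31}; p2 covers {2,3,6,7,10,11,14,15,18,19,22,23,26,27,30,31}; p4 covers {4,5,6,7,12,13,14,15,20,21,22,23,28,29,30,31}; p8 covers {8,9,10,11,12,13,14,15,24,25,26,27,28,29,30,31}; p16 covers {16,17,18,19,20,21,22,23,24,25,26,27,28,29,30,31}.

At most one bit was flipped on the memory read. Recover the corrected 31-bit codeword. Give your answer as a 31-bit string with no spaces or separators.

s1 (pos 1,3,5,7,9,11,13,15,17,19,21,23,25,27,29,31): 1⊕1⊕0⊕0⊕1⊕0⊕0⊕0⊕0⊕0⊕0⊕0⊕0⊕1⊕1⊕1 = 0
s2 (pos 2,3,6,7,10,11,14,15,18,19,22,23,26,27,30,31): 0⊕1⊕1⊕0⊕1⊕0⊕1⊕0⊕1⊕0⊕0⊕0⊕0⊕1⊕1⊕1 = 0
s4 (pos 4,5,6,7,12,13,14,15,20,21,22,23,28,29,30,31): 1⊕0⊕1⊕0⊕1⊕0⊕1⊕0⊕0⊕0⊕0⊕0⊕0⊕1⊕1⊕1 = 1
s8 (pos 8,9,10,11,12,13,14,15,24,25,26,27,28,29,30,31): 0⊕1⊕1⊕0⊕1⊕0⊕1⊕0⊕1⊕0⊕0⊕1⊕0⊕1⊕1⊕1 = 1
s16 (pos 16,17,18,19,20,21,22,23,24,25,26,27,28,29,30,31): 1⊕0⊕1⊕0⊕0⊕0⊕0⊕0⊕1⊕0⊕0⊕1⊕0⊕1⊕1⊕1 = 1
Syndrome s16…s1 = 11100 → error at position 28.
Flip position 28: 1011010011010101010000010010111 → 1011010011010101010000010011111

1011010011010101010000010011111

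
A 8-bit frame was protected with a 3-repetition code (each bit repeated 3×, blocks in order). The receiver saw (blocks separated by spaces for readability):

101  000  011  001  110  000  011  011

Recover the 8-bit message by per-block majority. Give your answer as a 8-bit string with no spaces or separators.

10101011

Block 1 (101): 2 ones → 1
Block 2 (000): 0 ones → 0
Block 3 (011): 2 ones → 1
Block 4 (001): 1 one → 0
Block 5 (110): 2 ones → 1
Block 6 (000): 0 ones → 0
Block 7 (011): 2 ones → 1
Block 8 (011): 2 ones → 1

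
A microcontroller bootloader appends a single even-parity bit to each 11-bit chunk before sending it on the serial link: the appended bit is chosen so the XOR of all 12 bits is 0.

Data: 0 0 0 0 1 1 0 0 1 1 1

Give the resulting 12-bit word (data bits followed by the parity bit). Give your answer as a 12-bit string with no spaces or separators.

XOR of the 11 data bits: 0⊕0⊕0⊕0⊕1⊕1⊕0⊕0⊕1⊕1⊕1 = 1
Parity bit = 1 (so all 12 bits XOR to 0).

000011001111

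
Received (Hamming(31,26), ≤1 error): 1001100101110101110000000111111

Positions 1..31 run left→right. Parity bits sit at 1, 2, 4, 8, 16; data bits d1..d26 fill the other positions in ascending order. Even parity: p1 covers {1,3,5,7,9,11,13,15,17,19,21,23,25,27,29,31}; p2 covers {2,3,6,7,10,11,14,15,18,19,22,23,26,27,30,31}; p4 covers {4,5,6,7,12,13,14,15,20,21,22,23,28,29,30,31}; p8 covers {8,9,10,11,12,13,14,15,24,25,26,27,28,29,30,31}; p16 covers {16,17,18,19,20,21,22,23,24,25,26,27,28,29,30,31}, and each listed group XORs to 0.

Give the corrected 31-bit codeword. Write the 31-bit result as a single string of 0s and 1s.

s1 (pos 1,3,5,7,9,11,13,15,17,19,21,23,25,27,29,31): 1⊕0⊕1⊕0⊕0⊕1⊕0⊕0⊕1⊕0⊕0⊕0⊕0⊕1⊕1⊕1 = 1
s2 (pos 2,3,6,7,10,11,14,15,18,19,22,23,26,27,30,31): 0⊕0⊕0⊕0⊕1⊕1⊕1⊕0⊕1⊕0⊕0⊕0⊕1⊕1⊕1⊕1 = 0
s4 (pos 4,5,6,7,12,13,14,15,20,21,22,23,28,29,30,31): 1⊕1⊕0⊕0⊕1⊕0⊕1⊕0⊕0⊕0⊕0⊕0⊕1⊕1⊕1⊕1 = 0
s8 (pos 8,9,10,11,12,13,14,15,24,25,26,27,28,29,30,31): 1⊕0⊕1⊕1⊕1⊕0⊕1⊕0⊕0⊕0⊕1⊕1⊕1⊕1⊕1⊕1 = 1
s16 (pos 16,17,18,19,20,21,22,23,24,25,26,27,28,29,30,31): 1⊕1⊕1⊕0⊕0⊕0⊕0⊕0⊕0⊕0⊕1⊕1⊕1⊕1⊕1⊕1 = 1
Syndrome s16…s1 = 11001 → error at position 25.
Flip position 25: 1001100101110101110000000111111 → 1001100101110101110000001111111

1001100101110101110000001111111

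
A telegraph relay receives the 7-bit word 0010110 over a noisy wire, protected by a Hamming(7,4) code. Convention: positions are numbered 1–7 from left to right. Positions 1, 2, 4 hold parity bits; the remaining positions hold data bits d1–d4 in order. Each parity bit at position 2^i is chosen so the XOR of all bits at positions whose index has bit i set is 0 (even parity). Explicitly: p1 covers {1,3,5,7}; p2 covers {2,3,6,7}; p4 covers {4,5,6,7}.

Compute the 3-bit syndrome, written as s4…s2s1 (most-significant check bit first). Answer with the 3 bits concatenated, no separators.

000

s1 (pos 1,3,5,7): 0⊕1⊕1⊕0 = 0
s2 (pos 2,3,6,7): 0⊕1⊕1⊕0 = 0
s4 (pos 4,5,6,7): 0⊕1⊕1⊕0 = 0
Syndrome s4…s1 = 000 → no error.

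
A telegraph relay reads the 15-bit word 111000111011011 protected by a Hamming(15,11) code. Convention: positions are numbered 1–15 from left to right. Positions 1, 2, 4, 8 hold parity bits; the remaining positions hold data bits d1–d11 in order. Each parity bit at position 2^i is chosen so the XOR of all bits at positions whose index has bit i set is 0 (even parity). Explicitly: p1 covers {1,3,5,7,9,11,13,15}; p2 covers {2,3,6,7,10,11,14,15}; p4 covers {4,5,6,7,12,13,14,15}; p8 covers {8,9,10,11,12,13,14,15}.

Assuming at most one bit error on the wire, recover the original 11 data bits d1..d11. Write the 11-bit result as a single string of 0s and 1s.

s1 (pos 1,3,5,7,9,11,13,15): 1⊕1⊕0⊕1⊕1⊕1⊕0⊕1 = 0
s2 (pos 2,3,6,7,10,11,14,15): 1⊕1⊕0⊕1⊕0⊕1⊕1⊕1 = 0
s4 (pos 4,5,6,7,12,13,14,15): 0⊕0⊕0⊕1⊕1⊕0⊕1⊕1 = 0
s8 (pos 8,9,10,11,12,13,14,15): 1⊕1⊕0⊕1⊕1⊕0⊕1⊕1 = 0
Syndrome s8…s1 = 0000 → no error.
Read data bits from positions 3,5,6,7,9,10,11,12,13,14,15: 10011011011

10011011011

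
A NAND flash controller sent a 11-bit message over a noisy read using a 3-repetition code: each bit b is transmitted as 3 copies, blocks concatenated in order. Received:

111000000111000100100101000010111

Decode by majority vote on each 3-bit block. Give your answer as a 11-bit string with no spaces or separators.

Block 1 (111): 3 ones → 1
Block 2 (000): 0 ones → 0
Block 3 (000): 0 ones → 0
Block 4 (111): 3 ones → 1
Block 5 (000): 0 ones → 0
Block 6 (100): 1 one → 0
Block 7 (100): 1 one → 0
Block 8 (101): 2 ones → 1
Block 9 (000): 0 ones → 0
Block 10 (010): 1 one → 0
Block 11 (111): 3 ones → 1

10010001001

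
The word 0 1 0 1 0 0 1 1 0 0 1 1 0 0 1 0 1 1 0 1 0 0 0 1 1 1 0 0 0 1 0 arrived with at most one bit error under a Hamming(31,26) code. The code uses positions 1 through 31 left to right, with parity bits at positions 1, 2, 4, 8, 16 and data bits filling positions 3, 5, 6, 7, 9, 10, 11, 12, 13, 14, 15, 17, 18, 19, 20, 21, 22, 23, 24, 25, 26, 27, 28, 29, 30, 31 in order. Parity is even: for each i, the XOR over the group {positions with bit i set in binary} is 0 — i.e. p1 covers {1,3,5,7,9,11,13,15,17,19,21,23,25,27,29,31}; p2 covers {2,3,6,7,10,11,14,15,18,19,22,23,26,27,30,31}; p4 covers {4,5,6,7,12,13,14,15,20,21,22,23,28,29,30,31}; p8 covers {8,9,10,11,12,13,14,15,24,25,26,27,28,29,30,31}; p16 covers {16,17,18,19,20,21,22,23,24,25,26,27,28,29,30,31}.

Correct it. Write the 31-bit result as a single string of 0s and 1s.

s1 (pos 1,3,5,7,9,11,13,15,17,19,21,23,25,27,29,31): 0⊕0⊕0⊕1⊕0⊕1⊕0⊕1⊕1⊕0⊕0⊕0⊕1⊕0⊕0⊕0 = 1
s2 (pos 2,3,6,7,10,11,14,15,18,19,22,23,26,27,30,31): 1⊕0⊕0⊕1⊕0⊕1⊕0⊕1⊕1⊕0⊕0⊕0⊕1⊕0⊕1⊕0 = 1
s4 (pos 4,5,6,7,12,13,14,15,20,21,22,23,28,29,30,31): 1⊕0⊕0⊕1⊕1⊕0⊕0⊕1⊕1⊕0⊕0⊕0⊕0⊕0⊕1⊕0 = 0
s8 (pos 8,9,10,11,12,13,14,15,24,25,26,27,28,29,30,31): 1⊕0⊕0⊕1⊕1⊕0⊕0⊕1⊕1⊕1⊕1⊕0⊕0⊕0⊕1⊕0 = 0
s16 (pos 16,17,18,19,20,21,22,23,24,25,26,27,28,29,30,31): 0⊕1⊕1⊕0⊕1⊕0⊕0⊕0⊕1⊕1⊕1⊕0⊕0⊕0⊕1⊕0 = 1
Syndrome s16…s1 = 10011 → error at position 19.
Flip position 19: 0101001100110010110100011100010 → 0101001100110010111100011100010

0101001100110010111100011100010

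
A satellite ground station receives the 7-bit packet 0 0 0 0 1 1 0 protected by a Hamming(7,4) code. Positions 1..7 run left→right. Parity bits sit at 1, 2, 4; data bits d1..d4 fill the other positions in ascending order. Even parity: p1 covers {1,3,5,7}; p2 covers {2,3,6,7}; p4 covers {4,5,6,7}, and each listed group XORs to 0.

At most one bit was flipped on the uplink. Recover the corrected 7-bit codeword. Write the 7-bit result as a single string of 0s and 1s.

0010110

s1 (pos 1,3,5,7): 0⊕0⊕1⊕0 = 1
s2 (pos 2,3,6,7): 0⊕0⊕1⊕0 = 1
s4 (pos 4,5,6,7): 0⊕1⊕1⊕0 = 0
Syndrome s4…s1 = 011 → error at position 3.
Flip position 3: 0000110 → 0010110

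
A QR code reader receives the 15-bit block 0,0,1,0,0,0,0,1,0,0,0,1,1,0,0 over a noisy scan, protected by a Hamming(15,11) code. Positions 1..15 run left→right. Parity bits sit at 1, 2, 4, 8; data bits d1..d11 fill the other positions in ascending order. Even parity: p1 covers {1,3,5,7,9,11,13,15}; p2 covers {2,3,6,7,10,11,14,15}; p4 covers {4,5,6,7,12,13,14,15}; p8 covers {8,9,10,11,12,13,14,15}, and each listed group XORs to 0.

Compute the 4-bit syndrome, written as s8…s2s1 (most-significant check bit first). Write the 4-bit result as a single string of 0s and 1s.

s1 (pos 1,3,5,7,9,11,13,15): 0⊕1⊕0⊕0⊕0⊕0⊕1⊕0 = 0
s2 (pos 2,3,6,7,10,11,14,15): 0⊕1⊕0⊕0⊕0⊕0⊕0⊕0 = 1
s4 (pos 4,5,6,7,12,13,14,15): 0⊕0⊕0⊕0⊕1⊕1⊕0⊕0 = 0
s8 (pos 8,9,10,11,12,13,14,15): 1⊕0⊕0⊕0⊕1⊕1⊕0⊕0 = 1
Syndrome s8…s1 = 1010 → error at position 10.

1010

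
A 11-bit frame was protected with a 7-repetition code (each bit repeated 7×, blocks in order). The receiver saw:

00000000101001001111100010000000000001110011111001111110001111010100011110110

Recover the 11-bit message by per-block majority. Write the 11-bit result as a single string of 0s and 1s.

Block 1 (0000000): 0 ones → 0
Block 2 (0101001): 3 ones → 0
Block 3 (0011111): 5 ones → 1
Block 4 (0001000): 1 one → 0
Block 5 (0000000): 0 ones → 0
Block 6 (0011100): 3 ones → 0
Block 7 (1111100): 5 ones → 1
Block 8 (1111110): 6 ones → 1
Block 9 (0011110): 4 ones → 1
Block 10 (1010001): 3 ones → 0
Block 11 (1110110): 5 ones → 1

00100011101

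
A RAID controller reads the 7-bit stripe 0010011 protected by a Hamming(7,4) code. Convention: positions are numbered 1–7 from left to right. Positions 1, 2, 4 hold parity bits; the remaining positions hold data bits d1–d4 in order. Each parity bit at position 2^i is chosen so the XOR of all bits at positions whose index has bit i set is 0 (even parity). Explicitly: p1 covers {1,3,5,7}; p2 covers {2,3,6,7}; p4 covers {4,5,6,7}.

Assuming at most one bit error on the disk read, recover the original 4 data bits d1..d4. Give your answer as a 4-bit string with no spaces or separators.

s1 (pos 1,3,5,7): 0⊕1⊕0⊕1 = 0
s2 (pos 2,3,6,7): 0⊕1⊕1⊕1 = 1
s4 (pos 4,5,6,7): 0⊕0⊕1⊕1 = 0
Syndrome s4…s1 = 010 → error at position 2.
Flip position 2: 0010011 → 0110011
Read data bits from positions 3,5,6,7: 1011

1011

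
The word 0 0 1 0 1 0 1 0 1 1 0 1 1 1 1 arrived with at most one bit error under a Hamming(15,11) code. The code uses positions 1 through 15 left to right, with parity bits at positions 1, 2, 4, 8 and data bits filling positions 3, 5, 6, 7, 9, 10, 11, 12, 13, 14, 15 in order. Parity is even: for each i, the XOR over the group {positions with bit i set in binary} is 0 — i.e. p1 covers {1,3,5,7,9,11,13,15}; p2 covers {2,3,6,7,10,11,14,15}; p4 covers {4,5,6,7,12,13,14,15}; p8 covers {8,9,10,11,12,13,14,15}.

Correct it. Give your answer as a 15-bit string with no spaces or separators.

011010101101111

s1 (pos 1,3,5,7,9,11,13,15): 0⊕1⊕1⊕1⊕1⊕0⊕1⊕1 = 0
s2 (pos 2,3,6,7,10,11,14,15): 0⊕1⊕0⊕1⊕1⊕0⊕1⊕1 = 1
s4 (pos 4,5,6,7,12,13,14,15): 0⊕1⊕0⊕1⊕1⊕1⊕1⊕1 = 0
s8 (pos 8,9,10,11,12,13,14,15): 0⊕1⊕1⊕0⊕1⊕1⊕1⊕1 = 0
Syndrome s8…s1 = 0010 → error at position 2.
Flip position 2: 001010101101111 → 011010101101111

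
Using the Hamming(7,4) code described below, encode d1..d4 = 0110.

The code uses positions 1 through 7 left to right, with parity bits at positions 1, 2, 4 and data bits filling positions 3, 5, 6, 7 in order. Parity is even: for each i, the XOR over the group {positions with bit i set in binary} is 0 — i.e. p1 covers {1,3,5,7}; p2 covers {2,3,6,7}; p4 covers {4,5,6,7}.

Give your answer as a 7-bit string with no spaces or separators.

Place data at non-parity positions: p1 p2 0 p4 1 1 0
p1 (pos 1,3,5,7): XOR of data positions = 0⊕1⊕0 = 1
p2 (pos 2,3,6,7): XOR of data positions = 0⊕1⊕0 = 1
p4 (pos 4,5,6,7): XOR of data positions = 1⊕1⊕0 = 0
Codeword: 1100110

1100110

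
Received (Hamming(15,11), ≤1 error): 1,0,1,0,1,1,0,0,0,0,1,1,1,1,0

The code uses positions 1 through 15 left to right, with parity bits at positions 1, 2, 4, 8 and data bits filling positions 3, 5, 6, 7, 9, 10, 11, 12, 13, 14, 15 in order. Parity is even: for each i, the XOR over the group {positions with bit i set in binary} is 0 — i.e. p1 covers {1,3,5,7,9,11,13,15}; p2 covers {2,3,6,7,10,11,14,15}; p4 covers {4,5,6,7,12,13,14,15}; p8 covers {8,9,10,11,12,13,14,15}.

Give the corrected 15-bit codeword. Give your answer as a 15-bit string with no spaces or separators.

s1 (pos 1,3,5,7,9,11,13,15): 1⊕1⊕1⊕0⊕0⊕1⊕1⊕0 = 1
s2 (pos 2,3,6,7,10,11,14,15): 0⊕1⊕1⊕0⊕0⊕1⊕1⊕0 = 0
s4 (pos 4,5,6,7,12,13,14,15): 0⊕1⊕1⊕0⊕1⊕1⊕1⊕0 = 1
s8 (pos 8,9,10,11,12,13,14,15): 0⊕0⊕0⊕1⊕1⊕1⊕1⊕0 = 0
Syndrome s8…s1 = 0101 → error at position 5.
Flip position 5: 101011000011110 → 101001000011110

101001000011110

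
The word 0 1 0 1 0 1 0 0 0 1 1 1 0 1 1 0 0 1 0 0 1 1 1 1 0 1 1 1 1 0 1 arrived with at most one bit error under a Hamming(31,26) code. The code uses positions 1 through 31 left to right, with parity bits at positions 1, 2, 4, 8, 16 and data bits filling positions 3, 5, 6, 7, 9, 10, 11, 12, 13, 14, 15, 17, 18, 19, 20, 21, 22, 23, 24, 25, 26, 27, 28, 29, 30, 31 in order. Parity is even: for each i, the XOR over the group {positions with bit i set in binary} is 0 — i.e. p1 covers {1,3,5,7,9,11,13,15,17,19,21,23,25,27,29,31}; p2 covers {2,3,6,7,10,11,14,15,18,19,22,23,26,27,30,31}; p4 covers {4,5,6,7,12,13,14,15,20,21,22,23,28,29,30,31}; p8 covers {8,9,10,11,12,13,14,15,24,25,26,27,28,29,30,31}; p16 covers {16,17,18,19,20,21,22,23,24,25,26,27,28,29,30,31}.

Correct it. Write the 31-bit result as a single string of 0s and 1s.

0101010001111110010011110111101

s1 (pos 1,3,5,7,9,11,13,15,17,19,21,23,25,27,29,31): 0⊕0⊕0⊕0⊕0⊕1⊕0⊕1⊕0⊕0⊕1⊕1⊕0⊕1⊕1⊕1 = 1
s2 (pos 2,3,6,7,10,11,14,15,18,19,22,23,26,27,30,31): 1⊕0⊕1⊕0⊕1⊕1⊕1⊕1⊕1⊕0⊕1⊕1⊕1⊕1⊕0⊕1 = 0
s4 (pos 4,5,6,7,12,13,14,15,20,21,22,23,28,29,30,31): 1⊕0⊕1⊕0⊕1⊕0⊕1⊕1⊕0⊕1⊕1⊕1⊕1⊕1⊕0⊕1 = 1
s8 (pos 8,9,10,11,12,13,14,15,24,25,26,27,28,29,30,31): 0⊕0⊕1⊕1⊕1⊕0⊕1⊕1⊕1⊕0⊕1⊕1⊕1⊕1⊕0⊕1 = 1
s16 (pos 16,17,18,19,20,21,22,23,24,25,26,27,28,29,30,31): 0⊕0⊕1⊕0⊕0⊕1⊕1⊕1⊕1⊕0⊕1⊕1⊕1⊕1⊕0⊕1 = 0
Syndrome s16…s1 = 01101 → error at position 13.
Flip position 13: 0101010001110110010011110111101 → 0101010001111110010011110111101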